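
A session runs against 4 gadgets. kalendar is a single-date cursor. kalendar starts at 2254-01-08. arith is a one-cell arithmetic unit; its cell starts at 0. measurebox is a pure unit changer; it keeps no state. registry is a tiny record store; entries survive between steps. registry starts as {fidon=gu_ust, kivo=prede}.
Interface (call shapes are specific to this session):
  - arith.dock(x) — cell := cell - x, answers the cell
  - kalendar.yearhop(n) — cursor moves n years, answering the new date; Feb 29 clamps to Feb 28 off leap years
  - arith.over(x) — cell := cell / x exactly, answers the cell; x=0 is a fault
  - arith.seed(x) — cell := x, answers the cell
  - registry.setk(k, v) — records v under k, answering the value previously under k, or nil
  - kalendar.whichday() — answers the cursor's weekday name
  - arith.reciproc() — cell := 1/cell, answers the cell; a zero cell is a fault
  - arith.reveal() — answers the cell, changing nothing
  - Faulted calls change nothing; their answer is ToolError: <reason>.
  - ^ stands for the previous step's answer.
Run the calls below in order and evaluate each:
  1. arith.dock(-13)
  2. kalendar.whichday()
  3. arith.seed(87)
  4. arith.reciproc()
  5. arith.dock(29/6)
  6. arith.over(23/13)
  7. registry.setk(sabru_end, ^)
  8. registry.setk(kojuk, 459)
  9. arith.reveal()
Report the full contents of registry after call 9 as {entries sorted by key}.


Answer: {fidon=gu_ust, kivo=prede, kojuk=459, sabru_end=-10907/4002}

Derivation:
// dock(x=-13) -> 13
// whichday() -> Sunday
// seed(x=87) -> 87
// reciproc() -> 1/87
// dock(x=29/6) -> -839/174
// over(x=23/13) -> -10907/4002
// setk(k=sabru_end, v=^) -> nil
// setk(k=kojuk, v=459) -> nil
// reveal() -> -10907/4002


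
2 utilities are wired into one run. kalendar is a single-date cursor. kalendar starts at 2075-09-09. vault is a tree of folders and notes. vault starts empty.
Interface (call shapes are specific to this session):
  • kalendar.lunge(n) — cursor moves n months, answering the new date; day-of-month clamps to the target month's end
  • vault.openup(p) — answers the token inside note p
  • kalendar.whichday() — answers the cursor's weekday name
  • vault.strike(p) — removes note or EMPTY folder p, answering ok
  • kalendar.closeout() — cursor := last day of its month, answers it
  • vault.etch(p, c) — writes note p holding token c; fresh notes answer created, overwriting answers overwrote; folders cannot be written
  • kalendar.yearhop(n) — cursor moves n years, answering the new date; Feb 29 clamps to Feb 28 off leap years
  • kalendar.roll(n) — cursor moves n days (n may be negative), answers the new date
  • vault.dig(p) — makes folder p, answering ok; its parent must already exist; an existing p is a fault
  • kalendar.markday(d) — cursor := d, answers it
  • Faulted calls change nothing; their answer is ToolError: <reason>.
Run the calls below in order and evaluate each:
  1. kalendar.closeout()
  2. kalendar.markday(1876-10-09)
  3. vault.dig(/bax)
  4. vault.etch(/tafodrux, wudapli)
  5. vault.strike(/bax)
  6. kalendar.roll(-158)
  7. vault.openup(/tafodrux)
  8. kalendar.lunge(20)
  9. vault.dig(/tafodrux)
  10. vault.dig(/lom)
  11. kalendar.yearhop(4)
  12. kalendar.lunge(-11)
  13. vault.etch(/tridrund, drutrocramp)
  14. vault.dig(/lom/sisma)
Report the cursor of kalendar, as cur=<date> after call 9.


$ closeout
= 2075-09-30
$ markday d='1876-10-09'
= 1876-10-09
$ dig p='/bax'
= ok
$ etch p='/tafodrux' c='wudapli'
= created
$ strike p='/bax'
= ok
$ roll n='-158'
= 1876-05-04
$ openup p='/tafodrux'
= wudapli
$ lunge n='20'
= 1878-01-04
$ dig p='/tafodrux'
= ToolError: exists
$ dig p='/lom'
= ok
$ yearhop n='4'
= 1882-01-04
$ lunge n='-11'
= 1881-02-04
$ etch p='/tridrund' c='drutrocramp'
= created
$ dig p='/lom/sisma'
= ok

Answer: cur=1878-01-04


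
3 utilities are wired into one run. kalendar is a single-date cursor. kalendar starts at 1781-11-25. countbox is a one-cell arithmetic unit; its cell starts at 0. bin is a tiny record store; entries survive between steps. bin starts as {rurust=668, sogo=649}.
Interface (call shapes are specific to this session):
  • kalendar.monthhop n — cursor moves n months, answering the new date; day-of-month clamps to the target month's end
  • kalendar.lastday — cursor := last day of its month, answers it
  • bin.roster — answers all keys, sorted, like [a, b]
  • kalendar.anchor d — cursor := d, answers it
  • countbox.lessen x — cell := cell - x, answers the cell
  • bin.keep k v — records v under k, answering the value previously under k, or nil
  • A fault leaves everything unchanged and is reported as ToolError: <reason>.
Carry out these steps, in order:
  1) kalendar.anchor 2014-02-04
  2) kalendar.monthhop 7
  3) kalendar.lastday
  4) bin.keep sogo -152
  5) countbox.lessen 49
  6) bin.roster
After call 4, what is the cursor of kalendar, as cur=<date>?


$ kalendar.anchor d→2014-02-04
  2014-02-04
$ kalendar.monthhop n→7
  2014-09-04
$ kalendar.lastday
  2014-09-30
$ bin.keep k→sogo v→-152
  649
$ countbox.lessen x→49
  -49
$ bin.roster
  [rurust, sogo]

Answer: cur=2014-09-30


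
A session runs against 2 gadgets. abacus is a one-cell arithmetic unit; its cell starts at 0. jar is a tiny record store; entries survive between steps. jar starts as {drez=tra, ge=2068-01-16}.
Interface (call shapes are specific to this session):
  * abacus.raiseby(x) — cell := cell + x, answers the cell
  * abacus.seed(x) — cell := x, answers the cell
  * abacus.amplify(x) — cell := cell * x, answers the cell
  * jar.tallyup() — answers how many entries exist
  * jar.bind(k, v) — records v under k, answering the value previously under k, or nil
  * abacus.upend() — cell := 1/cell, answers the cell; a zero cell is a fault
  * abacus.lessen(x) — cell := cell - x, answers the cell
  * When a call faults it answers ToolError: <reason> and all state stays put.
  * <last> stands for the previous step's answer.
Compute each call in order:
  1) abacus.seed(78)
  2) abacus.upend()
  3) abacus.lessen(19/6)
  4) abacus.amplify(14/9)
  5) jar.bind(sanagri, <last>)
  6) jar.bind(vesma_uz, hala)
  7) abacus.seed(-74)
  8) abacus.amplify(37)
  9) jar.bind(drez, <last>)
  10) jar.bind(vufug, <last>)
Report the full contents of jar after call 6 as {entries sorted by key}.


Answer: {drez=tra, ge=2068-01-16, sanagri=-574/117, vesma_uz=hala}

Derivation:
I use seed with x: 78, yielding 78.
Now I run upend(), which returns 1/78.
Invoking lessen with x: 19/6, and see -41/13.
Using amplify with x: 14/9, yielding -574/117.
Invoking bind with k: sanagri, v: <last>, → nil.
Now I run bind with k: vesma_uz, v: hala, giving nil.
Using seed with x: -74, and see -74.
Now I run amplify with x: 37, and observe -2738.
I try bind with k: drez, v: <last>, → tra.
Next I call bind with k: vufug, v: <last>, and get nil.


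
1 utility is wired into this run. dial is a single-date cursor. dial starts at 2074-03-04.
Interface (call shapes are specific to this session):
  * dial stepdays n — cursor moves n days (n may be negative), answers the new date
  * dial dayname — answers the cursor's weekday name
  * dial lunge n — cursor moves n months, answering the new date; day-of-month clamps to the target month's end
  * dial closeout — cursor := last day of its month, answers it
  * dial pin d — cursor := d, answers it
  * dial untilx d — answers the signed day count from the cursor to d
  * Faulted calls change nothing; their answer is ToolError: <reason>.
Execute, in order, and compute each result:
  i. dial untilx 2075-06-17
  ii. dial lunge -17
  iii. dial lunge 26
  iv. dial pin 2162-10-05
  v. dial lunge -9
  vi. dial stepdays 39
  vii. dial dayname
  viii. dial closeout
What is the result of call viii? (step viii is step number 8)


Answer: 2162-02-28

Derivation:
I invoke dial untilx on d: 2075-06-17, and observe 470.
I run dial lunge on n: -17, and see 2072-10-04.
Now I run dial lunge on n: 26, yielding 2074-12-04.
Using dial pin on d: 2162-10-05, → 2162-10-05.
Then dial lunge on n: -9, and get 2162-01-05.
Now I run dial stepdays on n: 39, and observe 2162-02-13.
Now I run dial dayname(), which returns Saturday.
I run dial closeout(), and see 2162-02-28.


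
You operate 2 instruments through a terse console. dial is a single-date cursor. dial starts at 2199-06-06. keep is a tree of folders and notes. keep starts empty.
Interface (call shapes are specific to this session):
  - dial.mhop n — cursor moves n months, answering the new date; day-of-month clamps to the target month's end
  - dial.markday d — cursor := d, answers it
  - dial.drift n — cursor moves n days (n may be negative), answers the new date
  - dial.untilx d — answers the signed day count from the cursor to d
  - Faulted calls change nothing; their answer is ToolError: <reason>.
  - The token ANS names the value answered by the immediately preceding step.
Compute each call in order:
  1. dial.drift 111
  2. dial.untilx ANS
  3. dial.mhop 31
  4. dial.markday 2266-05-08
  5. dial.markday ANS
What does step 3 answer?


# 1. dial.drift(n='111') == 2199-09-25
# 2. dial.untilx(d='ANS') == 0
# 3. dial.mhop(n='31') == 2202-04-25
# 4. dial.markday(d='2266-05-08') == 2266-05-08
# 5. dial.markday(d='ANS') == 2266-05-08

Answer: 2202-04-25


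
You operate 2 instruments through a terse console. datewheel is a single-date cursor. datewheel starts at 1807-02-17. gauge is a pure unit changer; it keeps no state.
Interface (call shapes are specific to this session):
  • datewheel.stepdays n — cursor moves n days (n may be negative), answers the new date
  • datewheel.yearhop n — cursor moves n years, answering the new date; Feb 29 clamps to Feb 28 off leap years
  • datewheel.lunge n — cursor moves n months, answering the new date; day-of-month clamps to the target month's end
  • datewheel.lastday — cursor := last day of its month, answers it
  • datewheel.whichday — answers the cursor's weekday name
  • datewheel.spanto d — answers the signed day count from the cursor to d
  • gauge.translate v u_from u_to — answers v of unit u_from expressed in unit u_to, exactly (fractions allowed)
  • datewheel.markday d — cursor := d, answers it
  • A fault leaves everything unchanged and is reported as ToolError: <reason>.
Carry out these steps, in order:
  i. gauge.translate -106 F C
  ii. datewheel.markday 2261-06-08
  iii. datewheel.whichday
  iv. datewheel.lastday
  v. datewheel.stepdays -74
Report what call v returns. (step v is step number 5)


Answer: 2261-04-17

Derivation:
Step: gauge.translate[v: -106; u_from: F; u_to: C]
Result: -230/3
Step: datewheel.markday[d: 2261-06-08]
Result: 2261-06-08
Step: datewheel.whichday[]
Result: Saturday
Step: datewheel.lastday[]
Result: 2261-06-30
Step: datewheel.stepdays[n: -74]
Result: 2261-04-17


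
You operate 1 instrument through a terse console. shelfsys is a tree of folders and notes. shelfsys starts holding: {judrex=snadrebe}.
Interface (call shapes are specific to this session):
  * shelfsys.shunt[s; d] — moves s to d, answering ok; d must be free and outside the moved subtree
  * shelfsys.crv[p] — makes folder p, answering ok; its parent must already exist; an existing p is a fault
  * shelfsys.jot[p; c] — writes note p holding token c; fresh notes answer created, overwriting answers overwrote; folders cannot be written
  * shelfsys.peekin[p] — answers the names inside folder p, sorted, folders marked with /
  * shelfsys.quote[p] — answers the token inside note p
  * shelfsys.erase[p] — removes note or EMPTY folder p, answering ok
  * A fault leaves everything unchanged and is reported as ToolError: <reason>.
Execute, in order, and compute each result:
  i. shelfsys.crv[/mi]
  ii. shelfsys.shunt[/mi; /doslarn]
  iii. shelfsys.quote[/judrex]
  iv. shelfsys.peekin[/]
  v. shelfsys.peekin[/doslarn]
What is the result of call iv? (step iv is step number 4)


-> crv(p='/mi')
<- ok
-> shunt(s='/mi', d='/doslarn')
<- ok
-> quote(p='/judrex')
<- snadrebe
-> peekin(p='/')
<- [doslarn/, judrex]
-> peekin(p='/doslarn')
<- []

Answer: [doslarn/, judrex]


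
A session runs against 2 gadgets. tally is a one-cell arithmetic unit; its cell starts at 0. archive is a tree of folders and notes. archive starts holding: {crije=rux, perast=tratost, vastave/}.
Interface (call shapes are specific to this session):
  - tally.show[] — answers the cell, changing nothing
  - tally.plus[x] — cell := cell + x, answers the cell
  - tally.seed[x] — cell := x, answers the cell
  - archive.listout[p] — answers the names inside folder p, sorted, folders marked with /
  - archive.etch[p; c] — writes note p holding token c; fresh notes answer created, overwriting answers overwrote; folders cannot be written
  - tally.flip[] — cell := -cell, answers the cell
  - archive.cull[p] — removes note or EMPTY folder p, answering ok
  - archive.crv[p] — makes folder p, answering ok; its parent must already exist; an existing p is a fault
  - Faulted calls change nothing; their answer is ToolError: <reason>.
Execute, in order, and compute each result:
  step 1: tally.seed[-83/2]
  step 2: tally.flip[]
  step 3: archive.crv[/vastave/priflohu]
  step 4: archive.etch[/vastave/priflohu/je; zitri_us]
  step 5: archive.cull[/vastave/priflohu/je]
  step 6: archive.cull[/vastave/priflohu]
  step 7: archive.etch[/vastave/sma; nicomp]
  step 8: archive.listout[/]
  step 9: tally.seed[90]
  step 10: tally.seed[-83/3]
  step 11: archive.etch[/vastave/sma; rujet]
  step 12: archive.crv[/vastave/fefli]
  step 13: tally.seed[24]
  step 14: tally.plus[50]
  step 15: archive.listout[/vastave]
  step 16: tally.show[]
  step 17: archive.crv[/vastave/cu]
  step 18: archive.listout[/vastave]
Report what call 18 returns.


→ seed(x→-83/2)
← -83/2
→ flip()
← 83/2
→ crv(p→/vastave/priflohu)
← ok
→ etch(p→/vastave/priflohu/je, c→zitri_us)
← created
→ cull(p→/vastave/priflohu/je)
← ok
→ cull(p→/vastave/priflohu)
← ok
→ etch(p→/vastave/sma, c→nicomp)
← created
→ listout(p→/)
← [crije, perast, vastave/]
→ seed(x→90)
← 90
→ seed(x→-83/3)
← -83/3
→ etch(p→/vastave/sma, c→rujet)
← overwrote
→ crv(p→/vastave/fefli)
← ok
→ seed(x→24)
← 24
→ plus(x→50)
← 74
→ listout(p→/vastave)
← [fefli/, sma]
→ show()
← 74
→ crv(p→/vastave/cu)
← ok
→ listout(p→/vastave)
← [cu/, fefli/, sma]

Answer: [cu/, fefli/, sma]


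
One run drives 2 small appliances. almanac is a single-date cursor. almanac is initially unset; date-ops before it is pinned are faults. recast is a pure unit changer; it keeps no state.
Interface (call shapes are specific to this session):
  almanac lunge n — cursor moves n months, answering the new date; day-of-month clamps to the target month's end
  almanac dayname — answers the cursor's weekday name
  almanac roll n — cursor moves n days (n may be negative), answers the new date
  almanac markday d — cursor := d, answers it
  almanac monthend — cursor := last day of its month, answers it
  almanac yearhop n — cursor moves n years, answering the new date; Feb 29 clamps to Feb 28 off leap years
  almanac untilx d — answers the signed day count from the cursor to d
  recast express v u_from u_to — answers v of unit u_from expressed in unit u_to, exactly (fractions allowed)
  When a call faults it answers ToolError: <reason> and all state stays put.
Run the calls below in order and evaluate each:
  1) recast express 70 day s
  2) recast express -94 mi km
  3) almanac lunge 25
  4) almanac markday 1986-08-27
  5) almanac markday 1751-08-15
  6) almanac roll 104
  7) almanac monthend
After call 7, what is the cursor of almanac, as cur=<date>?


// recast express(v→70, u_from→day, u_to→s) == 6048000
// recast express(v→-94, u_from→mi, u_to→km) == -2363724/15625
// almanac lunge(n→25) == ToolError: no date set
// almanac markday(d→1986-08-27) == 1986-08-27
// almanac markday(d→1751-08-15) == 1751-08-15
// almanac roll(n→104) == 1751-11-27
// almanac monthend() == 1751-11-30

Answer: cur=1751-11-30


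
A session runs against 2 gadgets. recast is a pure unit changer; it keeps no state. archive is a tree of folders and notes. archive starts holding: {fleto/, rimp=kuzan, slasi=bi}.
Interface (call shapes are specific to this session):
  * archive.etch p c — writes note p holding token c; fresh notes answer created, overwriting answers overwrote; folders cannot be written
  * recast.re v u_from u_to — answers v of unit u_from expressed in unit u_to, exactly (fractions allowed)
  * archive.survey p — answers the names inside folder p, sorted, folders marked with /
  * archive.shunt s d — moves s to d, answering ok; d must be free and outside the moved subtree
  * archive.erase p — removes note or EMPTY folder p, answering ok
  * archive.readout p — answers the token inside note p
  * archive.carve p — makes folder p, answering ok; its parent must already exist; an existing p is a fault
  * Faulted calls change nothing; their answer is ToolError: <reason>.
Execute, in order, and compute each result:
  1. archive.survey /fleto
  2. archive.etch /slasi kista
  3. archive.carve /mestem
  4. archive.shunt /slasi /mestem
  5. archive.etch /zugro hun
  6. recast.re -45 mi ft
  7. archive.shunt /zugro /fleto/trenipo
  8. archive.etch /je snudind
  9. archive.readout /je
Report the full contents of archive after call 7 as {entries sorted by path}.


-> archive.survey(p='/fleto')
<- []
-> archive.etch(p='/slasi', c='kista')
<- overwrote
-> archive.carve(p='/mestem')
<- ok
-> archive.shunt(s='/slasi', d='/mestem')
<- ToolError: exists
-> archive.etch(p='/zugro', c='hun')
<- created
-> recast.re(v='-45', u_from='mi', u_to='ft')
<- -237600
-> archive.shunt(s='/zugro', d='/fleto/trenipo')
<- ok
-> archive.etch(p='/je', c='snudind')
<- created
-> archive.readout(p='/je')
<- snudind

Answer: {fleto/, fleto/trenipo=hun, mestem/, rimp=kuzan, slasi=kista}


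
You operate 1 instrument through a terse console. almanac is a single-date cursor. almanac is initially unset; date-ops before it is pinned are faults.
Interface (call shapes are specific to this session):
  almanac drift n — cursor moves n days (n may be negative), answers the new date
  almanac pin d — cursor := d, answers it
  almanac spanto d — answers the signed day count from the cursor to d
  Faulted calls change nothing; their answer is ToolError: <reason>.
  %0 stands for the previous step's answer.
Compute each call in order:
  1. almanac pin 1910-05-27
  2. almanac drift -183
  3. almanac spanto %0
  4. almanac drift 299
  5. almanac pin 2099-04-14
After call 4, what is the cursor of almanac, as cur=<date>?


Answer: cur=1910-09-20

Derivation:
>> almanac pin(d=1910-05-27)
<< 1910-05-27
>> almanac drift(n=-183)
<< 1909-11-25
>> almanac spanto(d=%0)
<< 0
>> almanac drift(n=299)
<< 1910-09-20
>> almanac pin(d=2099-04-14)
<< 2099-04-14


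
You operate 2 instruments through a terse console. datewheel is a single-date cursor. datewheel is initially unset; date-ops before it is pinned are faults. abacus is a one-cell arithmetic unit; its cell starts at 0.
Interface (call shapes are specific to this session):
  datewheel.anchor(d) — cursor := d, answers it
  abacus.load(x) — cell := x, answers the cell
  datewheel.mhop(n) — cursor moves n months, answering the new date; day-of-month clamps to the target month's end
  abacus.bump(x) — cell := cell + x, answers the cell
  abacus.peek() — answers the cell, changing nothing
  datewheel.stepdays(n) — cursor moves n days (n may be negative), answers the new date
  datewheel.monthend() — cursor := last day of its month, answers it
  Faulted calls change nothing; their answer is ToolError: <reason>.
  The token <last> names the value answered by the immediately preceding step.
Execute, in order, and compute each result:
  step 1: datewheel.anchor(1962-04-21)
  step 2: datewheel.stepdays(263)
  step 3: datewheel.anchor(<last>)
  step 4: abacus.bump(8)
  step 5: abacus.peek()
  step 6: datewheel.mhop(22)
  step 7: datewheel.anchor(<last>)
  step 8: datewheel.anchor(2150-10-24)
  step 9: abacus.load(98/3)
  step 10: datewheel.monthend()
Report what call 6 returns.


Answer: 1964-11-09

Derivation:
>> datewheel.anchor(d=1962-04-21)
<< 1962-04-21
>> datewheel.stepdays(n=263)
<< 1963-01-09
>> datewheel.anchor(d=<last>)
<< 1963-01-09
>> abacus.bump(x=8)
<< 8
>> abacus.peek()
<< 8
>> datewheel.mhop(n=22)
<< 1964-11-09
>> datewheel.anchor(d=<last>)
<< 1964-11-09
>> datewheel.anchor(d=2150-10-24)
<< 2150-10-24
>> abacus.load(x=98/3)
<< 98/3
>> datewheel.monthend()
<< 2150-10-31


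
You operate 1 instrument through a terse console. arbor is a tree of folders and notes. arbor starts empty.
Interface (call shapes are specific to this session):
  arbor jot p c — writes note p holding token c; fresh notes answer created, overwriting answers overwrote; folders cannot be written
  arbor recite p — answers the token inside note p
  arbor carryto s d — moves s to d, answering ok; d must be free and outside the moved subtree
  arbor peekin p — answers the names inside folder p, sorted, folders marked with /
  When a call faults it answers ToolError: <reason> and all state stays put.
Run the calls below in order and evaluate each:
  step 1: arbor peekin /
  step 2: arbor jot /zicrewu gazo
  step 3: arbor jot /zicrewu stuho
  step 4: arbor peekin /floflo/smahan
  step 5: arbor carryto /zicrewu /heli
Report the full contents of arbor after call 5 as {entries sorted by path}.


Answer: {heli=stuho}

Derivation:
>>> arbor peekin p→/
:: []
>>> arbor jot p→/zicrewu c→gazo
:: created
>>> arbor jot p→/zicrewu c→stuho
:: overwrote
>>> arbor peekin p→/floflo/smahan
:: ToolError: not found
>>> arbor carryto s→/zicrewu d→/heli
:: ok


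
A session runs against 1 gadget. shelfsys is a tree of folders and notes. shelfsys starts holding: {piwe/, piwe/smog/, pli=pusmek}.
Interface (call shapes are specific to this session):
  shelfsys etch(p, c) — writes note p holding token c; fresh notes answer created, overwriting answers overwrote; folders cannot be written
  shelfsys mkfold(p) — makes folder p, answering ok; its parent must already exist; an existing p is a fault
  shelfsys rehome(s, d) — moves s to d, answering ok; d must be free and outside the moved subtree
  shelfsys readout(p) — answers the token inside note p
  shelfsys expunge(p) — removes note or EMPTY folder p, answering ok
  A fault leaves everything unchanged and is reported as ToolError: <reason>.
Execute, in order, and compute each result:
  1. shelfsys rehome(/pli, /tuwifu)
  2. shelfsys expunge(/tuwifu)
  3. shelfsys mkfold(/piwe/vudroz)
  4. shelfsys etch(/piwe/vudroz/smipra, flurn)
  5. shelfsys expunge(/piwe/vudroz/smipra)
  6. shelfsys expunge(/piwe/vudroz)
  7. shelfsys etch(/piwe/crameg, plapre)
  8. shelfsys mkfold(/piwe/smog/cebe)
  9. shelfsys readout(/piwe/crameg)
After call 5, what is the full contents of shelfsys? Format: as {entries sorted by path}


Answer: {piwe/, piwe/smog/, piwe/vudroz/}

Derivation:
[in] shelfsys rehome /pli /tuwifu
:: ok
[in] shelfsys expunge /tuwifu
:: ok
[in] shelfsys mkfold /piwe/vudroz
:: ok
[in] shelfsys etch /piwe/vudroz/smipra flurn
:: created
[in] shelfsys expunge /piwe/vudroz/smipra
:: ok
[in] shelfsys expunge /piwe/vudroz
:: ok
[in] shelfsys etch /piwe/crameg plapre
:: created
[in] shelfsys mkfold /piwe/smog/cebe
:: ok
[in] shelfsys readout /piwe/crameg
:: plapre


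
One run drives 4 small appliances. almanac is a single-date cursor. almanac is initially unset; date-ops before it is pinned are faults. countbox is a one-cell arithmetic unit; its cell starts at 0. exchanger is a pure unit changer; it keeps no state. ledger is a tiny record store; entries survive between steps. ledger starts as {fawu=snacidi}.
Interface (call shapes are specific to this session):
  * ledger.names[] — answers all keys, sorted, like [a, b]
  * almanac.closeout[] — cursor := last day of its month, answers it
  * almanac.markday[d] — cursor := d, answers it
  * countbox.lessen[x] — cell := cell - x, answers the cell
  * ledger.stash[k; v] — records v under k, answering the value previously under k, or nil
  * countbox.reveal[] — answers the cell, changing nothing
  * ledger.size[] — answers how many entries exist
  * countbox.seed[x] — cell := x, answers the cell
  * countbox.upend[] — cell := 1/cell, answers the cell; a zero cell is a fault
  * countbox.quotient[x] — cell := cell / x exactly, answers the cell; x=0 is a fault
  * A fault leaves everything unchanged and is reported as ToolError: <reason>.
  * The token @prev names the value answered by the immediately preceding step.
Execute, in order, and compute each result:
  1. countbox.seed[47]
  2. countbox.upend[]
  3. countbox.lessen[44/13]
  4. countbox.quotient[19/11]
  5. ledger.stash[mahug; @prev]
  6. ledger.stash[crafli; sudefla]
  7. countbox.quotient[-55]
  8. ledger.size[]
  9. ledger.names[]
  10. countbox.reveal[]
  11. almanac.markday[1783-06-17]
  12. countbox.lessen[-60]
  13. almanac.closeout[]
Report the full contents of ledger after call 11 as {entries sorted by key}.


Answer: {crafli=sudefla, fawu=snacidi, mahug=-22605/11609}

Derivation:
! 1. countbox.seed(x='47') : 47
! 2. countbox.upend() : 1/47
! 3. countbox.lessen(x='44/13') : -2055/611
! 4. countbox.quotient(x='19/11') : -22605/11609
! 5. ledger.stash(k='mahug', v='@prev') : nil
! 6. ledger.stash(k='crafli', v='sudefla') : nil
! 7. countbox.quotient(x='-55') : 411/11609
! 8. ledger.size() : 3
! 9. ledger.names() : [crafli, fawu, mahug]
! 10. countbox.reveal() : 411/11609
! 11. almanac.markday(d='1783-06-17') : 1783-06-17
! 12. countbox.lessen(x='-60') : 696951/11609
! 13. almanac.closeout() : 1783-06-30


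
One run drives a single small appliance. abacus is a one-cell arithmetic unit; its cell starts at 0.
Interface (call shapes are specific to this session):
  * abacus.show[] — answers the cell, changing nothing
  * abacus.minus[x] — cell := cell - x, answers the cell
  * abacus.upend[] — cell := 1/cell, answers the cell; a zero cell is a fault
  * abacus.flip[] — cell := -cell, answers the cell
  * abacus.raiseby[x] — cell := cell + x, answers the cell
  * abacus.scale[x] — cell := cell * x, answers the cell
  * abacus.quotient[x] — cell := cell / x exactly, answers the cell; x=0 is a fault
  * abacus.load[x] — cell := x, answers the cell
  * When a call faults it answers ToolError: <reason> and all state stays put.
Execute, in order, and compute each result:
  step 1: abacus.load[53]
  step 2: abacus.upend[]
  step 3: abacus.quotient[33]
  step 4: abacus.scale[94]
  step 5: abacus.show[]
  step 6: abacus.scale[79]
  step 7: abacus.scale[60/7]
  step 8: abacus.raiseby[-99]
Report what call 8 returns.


Calling abacus.load using x='53', which returns 53.
Calling abacus.upend(), yielding 1/53.
Now I run abacus.quotient using x='33', — result: 1/1749.
Using abacus.scale using x='94', yielding 94/1749.
Next I call abacus.show(), and get 94/1749.
I call abacus.scale using x='79', giving 7426/1749.
I call abacus.scale using x='60/7', yielding 148520/4081.
I run abacus.raiseby using x='-99', which returns -255499/4081.

Answer: -255499/4081


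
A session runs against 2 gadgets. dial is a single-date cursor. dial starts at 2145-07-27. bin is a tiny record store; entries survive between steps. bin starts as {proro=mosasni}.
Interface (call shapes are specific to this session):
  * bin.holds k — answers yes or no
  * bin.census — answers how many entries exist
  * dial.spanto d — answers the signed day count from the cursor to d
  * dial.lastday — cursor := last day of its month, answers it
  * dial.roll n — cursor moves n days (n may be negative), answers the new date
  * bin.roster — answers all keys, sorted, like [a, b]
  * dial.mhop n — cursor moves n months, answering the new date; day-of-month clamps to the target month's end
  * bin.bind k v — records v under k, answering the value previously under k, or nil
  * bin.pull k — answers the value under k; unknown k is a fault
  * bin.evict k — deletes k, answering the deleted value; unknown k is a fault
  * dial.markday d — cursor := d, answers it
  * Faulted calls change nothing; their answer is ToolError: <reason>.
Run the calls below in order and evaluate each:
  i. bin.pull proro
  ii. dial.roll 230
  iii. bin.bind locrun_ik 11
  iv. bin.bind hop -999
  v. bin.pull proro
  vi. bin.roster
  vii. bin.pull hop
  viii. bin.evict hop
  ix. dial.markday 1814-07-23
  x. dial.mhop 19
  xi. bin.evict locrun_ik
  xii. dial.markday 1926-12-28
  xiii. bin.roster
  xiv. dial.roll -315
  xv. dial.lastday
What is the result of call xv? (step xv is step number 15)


Do: bin.pull[proro]
See: mosasni
Do: dial.roll[230]
See: 2146-03-14
Do: bin.bind[locrun_ik; 11]
See: nil
Do: bin.bind[hop; -999]
See: nil
Do: bin.pull[proro]
See: mosasni
Do: bin.roster[]
See: [hop, locrun_ik, proro]
Do: bin.pull[hop]
See: -999
Do: bin.evict[hop]
See: -999
Do: dial.markday[1814-07-23]
See: 1814-07-23
Do: dial.mhop[19]
See: 1816-02-23
Do: bin.evict[locrun_ik]
See: 11
Do: dial.markday[1926-12-28]
See: 1926-12-28
Do: bin.roster[]
See: [proro]
Do: dial.roll[-315]
See: 1926-02-16
Do: dial.lastday[]
See: 1926-02-28

Answer: 1926-02-28


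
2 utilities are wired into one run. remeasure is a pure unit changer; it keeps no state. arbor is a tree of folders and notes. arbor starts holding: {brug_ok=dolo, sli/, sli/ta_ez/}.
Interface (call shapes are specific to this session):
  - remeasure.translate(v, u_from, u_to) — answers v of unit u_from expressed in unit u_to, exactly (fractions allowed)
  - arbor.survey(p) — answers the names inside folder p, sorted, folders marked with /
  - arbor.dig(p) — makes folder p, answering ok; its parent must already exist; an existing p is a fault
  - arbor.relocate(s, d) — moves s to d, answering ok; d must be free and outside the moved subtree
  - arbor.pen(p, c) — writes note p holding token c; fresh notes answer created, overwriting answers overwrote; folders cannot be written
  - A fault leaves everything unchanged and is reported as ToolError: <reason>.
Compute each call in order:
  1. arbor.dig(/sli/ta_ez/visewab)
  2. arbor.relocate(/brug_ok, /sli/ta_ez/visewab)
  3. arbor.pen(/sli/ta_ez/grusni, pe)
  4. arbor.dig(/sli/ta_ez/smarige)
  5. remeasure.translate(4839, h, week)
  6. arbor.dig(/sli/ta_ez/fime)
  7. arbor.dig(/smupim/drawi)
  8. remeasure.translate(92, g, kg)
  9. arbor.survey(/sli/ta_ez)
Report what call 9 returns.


I try arbor.dig on p='/sli/ta_ez/visewab', and see ok.
I invoke arbor.relocate on s='/brug_ok', d='/sli/ta_ez/visewab', — result: ToolError: exists.
I use arbor.pen on p='/sli/ta_ez/grusni', c='pe', which returns created.
I run arbor.dig on p='/sli/ta_ez/smarige', giving ok.
I use remeasure.translate on v='4839', u_from='h', u_to='week', and see 1613/56.
Next I call arbor.dig on p='/sli/ta_ez/fime', and observe ok.
Using arbor.dig on p='/smupim/drawi': ToolError: no parent.
Calling remeasure.translate on v='92', u_from='g', u_to='kg', → 23/250.
I call arbor.survey on p='/sli/ta_ez', → [fime/, grusni, smarige/, visewab/].

Answer: [fime/, grusni, smarige/, visewab/]


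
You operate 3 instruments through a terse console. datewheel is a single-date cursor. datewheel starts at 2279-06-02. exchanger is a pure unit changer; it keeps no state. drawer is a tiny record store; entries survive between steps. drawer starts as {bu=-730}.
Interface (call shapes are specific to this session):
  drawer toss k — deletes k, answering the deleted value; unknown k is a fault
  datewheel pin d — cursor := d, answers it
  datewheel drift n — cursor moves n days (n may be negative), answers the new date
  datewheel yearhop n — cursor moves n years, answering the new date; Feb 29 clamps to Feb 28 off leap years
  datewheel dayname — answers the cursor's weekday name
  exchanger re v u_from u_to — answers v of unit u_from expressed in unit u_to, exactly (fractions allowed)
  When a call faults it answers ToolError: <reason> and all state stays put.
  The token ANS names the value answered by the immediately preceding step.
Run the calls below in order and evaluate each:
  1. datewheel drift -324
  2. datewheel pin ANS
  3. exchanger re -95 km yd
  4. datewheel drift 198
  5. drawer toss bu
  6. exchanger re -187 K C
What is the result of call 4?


-- datewheel drift(n=-324) : 2278-07-13
-- datewheel pin(d=ANS) : 2278-07-13
-- exchanger re(v=-95, u_from=km, u_to=yd) : -118750000/1143
-- datewheel drift(n=198) : 2279-01-27
-- drawer toss(k=bu) : -730
-- exchanger re(v=-187, u_from=K, u_to=C) : -9203/20

Answer: 2279-01-27


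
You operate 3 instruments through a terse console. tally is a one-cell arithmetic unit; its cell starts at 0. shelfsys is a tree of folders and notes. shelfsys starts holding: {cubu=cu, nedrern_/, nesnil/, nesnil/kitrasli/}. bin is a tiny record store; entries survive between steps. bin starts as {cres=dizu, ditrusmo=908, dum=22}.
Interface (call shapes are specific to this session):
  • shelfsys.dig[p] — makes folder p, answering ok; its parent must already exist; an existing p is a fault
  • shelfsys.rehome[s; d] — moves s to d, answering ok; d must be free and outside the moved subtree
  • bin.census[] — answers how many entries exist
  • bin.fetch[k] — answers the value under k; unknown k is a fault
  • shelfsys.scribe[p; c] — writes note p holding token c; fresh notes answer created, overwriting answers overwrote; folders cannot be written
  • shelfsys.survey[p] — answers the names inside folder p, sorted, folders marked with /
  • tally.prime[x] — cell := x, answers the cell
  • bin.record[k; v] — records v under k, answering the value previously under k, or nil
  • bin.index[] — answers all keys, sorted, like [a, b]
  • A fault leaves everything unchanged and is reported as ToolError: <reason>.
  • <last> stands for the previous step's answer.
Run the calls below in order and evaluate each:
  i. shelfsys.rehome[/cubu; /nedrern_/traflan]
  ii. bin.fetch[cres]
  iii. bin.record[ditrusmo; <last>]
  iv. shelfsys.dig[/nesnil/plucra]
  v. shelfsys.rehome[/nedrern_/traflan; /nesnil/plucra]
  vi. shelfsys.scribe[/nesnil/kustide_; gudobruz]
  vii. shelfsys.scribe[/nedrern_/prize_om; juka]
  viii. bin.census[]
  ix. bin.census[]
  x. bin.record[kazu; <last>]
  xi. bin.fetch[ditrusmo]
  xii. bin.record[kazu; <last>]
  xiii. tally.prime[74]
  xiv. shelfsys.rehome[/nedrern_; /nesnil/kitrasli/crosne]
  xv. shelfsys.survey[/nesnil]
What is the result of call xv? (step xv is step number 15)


Invoking shelfsys.rehome(s: /cubu, d: /nedrern_/traflan), and see ok.
Then bin.fetch(k: cres): dizu.
I call bin.record(k: ditrusmo, v: <last>), → 908.
I try shelfsys.dig(p: /nesnil/plucra), — result: ok.
I try shelfsys.rehome(s: /nedrern_/traflan, d: /nesnil/plucra): ToolError: exists.
I try shelfsys.scribe(p: /nesnil/kustide_, c: gudobruz), yielding created.
Now I run shelfsys.scribe(p: /nedrern_/prize_om, c: juka), and observe created.
I try bin.census, → 3.
I invoke bin.census(), and get 3.
I invoke bin.record(k: kazu, v: <last>), and get nil.
Now I run bin.fetch(k: ditrusmo), and get dizu.
I run bin.record(k: kazu, v: <last>), and see 3.
Using tally.prime(x: 74), and see 74.
I invoke shelfsys.rehome(s: /nedrern_, d: /nesnil/kitrasli/crosne), giving ok.
I run shelfsys.survey(p: /nesnil), and get [kitrasli/, kustide_, plucra/].

Answer: [kitrasli/, kustide_, plucra/]


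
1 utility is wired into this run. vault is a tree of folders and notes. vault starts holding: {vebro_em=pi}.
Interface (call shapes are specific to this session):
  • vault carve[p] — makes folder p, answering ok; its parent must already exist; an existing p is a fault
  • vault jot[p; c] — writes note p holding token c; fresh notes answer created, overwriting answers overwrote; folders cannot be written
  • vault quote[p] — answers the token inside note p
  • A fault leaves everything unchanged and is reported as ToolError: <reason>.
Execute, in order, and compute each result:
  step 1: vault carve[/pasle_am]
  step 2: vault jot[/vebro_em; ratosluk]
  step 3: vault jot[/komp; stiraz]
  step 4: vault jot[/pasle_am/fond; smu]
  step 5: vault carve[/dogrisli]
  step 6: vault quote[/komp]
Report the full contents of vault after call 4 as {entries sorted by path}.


% 1. vault carve(p: /pasle_am) : ok
% 2. vault jot(p: /vebro_em, c: ratosluk) : overwrote
% 3. vault jot(p: /komp, c: stiraz) : created
% 4. vault jot(p: /pasle_am/fond, c: smu) : created
% 5. vault carve(p: /dogrisli) : ok
% 6. vault quote(p: /komp) : stiraz

Answer: {komp=stiraz, pasle_am/, pasle_am/fond=smu, vebro_em=ratosluk}


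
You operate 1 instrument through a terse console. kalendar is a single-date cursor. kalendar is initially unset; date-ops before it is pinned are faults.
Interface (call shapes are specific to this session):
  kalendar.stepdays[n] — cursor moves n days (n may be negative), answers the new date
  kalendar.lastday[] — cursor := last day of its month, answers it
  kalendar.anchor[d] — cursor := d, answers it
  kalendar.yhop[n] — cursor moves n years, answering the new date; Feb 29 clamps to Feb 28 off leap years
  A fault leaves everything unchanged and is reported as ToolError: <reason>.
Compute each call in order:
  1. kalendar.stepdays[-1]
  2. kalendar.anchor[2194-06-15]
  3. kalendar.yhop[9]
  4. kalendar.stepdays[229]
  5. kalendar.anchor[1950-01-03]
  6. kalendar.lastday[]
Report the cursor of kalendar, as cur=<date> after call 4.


% stepdays(n='-1') ~> ToolError: no date set
% anchor(d='2194-06-15') ~> 2194-06-15
% yhop(n='9') ~> 2203-06-15
% stepdays(n='229') ~> 2204-01-30
% anchor(d='1950-01-03') ~> 1950-01-03
% lastday() ~> 1950-01-31

Answer: cur=2204-01-30


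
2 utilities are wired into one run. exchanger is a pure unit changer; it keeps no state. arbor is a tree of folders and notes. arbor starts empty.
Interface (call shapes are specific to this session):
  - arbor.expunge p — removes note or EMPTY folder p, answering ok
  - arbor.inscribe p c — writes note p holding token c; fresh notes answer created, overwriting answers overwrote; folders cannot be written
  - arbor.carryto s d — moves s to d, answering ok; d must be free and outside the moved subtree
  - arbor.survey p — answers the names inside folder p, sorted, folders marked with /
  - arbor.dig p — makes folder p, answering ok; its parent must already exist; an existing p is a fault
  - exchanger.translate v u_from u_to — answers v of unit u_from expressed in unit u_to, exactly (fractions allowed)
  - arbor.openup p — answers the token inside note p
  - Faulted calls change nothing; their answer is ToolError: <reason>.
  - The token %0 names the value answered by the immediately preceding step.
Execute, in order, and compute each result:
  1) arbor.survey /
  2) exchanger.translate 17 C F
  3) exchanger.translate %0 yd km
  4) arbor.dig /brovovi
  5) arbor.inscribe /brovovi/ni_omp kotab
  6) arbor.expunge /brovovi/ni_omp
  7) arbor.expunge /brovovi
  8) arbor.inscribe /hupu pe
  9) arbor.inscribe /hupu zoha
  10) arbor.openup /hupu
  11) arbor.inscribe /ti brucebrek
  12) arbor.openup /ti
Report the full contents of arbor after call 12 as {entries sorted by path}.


Act: survey[/]
Obs: []
Act: translate[17; C; F]
Obs: 313/5
Act: translate[%0; yd; km]
Obs: 357759/6250000
Act: dig[/brovovi]
Obs: ok
Act: inscribe[/brovovi/ni_omp; kotab]
Obs: created
Act: expunge[/brovovi/ni_omp]
Obs: ok
Act: expunge[/brovovi]
Obs: ok
Act: inscribe[/hupu; pe]
Obs: created
Act: inscribe[/hupu; zoha]
Obs: overwrote
Act: openup[/hupu]
Obs: zoha
Act: inscribe[/ti; brucebrek]
Obs: created
Act: openup[/ti]
Obs: brucebrek

Answer: {hupu=zoha, ti=brucebrek}


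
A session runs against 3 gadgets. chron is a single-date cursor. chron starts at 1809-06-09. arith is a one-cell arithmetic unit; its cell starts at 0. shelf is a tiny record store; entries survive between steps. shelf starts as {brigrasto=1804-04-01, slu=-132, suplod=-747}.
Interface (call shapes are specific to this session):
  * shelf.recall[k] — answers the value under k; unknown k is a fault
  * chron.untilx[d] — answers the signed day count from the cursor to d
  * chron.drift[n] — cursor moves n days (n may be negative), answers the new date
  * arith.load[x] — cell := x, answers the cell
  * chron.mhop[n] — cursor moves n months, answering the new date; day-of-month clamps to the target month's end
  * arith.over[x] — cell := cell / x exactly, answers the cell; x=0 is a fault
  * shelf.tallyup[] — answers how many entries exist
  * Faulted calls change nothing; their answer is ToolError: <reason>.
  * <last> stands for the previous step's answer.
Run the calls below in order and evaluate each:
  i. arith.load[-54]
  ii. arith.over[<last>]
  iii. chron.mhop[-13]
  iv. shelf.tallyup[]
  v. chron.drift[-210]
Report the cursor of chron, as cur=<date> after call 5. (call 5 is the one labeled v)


Answer: cur=1807-10-12

Derivation:
Step: load[x='-54']
Result: -54
Step: over[x='<last>']
Result: 1
Step: mhop[n='-13']
Result: 1808-05-09
Step: tallyup[]
Result: 3
Step: drift[n='-210']
Result: 1807-10-12
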